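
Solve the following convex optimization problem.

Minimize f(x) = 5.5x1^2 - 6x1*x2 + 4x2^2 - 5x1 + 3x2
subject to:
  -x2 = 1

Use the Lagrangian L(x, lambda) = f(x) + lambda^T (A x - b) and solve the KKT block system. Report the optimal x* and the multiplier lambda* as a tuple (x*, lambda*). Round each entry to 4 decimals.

Form the Lagrangian:
  L(x, lambda) = (1/2) x^T Q x + c^T x + lambda^T (A x - b)
Stationarity (grad_x L = 0): Q x + c + A^T lambda = 0.
Primal feasibility: A x = b.

This gives the KKT block system:
  [ Q   A^T ] [ x     ]   [-c ]
  [ A    0  ] [ lambda ] = [ b ]

Solving the linear system:
  x*      = (-0.0909, -1)
  lambda* = (-4.4545)
  f(x*)   = 0.9545

x* = (-0.0909, -1), lambda* = (-4.4545)


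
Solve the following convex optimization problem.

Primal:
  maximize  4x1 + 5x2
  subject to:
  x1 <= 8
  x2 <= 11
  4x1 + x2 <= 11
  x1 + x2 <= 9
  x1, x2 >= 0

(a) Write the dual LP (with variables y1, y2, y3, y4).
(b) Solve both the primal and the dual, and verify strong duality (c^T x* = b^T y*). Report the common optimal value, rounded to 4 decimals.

The standard primal-dual pair for 'max c^T x s.t. A x <= b, x >= 0' is:
  Dual:  min b^T y  s.t.  A^T y >= c,  y >= 0.

So the dual LP is:
  minimize  8y1 + 11y2 + 11y3 + 9y4
  subject to:
    y1 + 4y3 + y4 >= 4
    y2 + y3 + y4 >= 5
    y1, y2, y3, y4 >= 0

Solving the primal: x* = (0, 9).
  primal value c^T x* = 45.
Solving the dual: y* = (0, 0, 0, 5).
  dual value b^T y* = 45.
Strong duality: c^T x* = b^T y*. Confirmed.

45


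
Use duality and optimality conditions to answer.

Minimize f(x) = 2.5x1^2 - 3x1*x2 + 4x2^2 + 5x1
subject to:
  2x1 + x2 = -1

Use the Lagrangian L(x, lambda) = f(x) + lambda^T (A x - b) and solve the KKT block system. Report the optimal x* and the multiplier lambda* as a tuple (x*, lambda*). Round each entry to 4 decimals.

Form the Lagrangian:
  L(x, lambda) = (1/2) x^T Q x + c^T x + lambda^T (A x - b)
Stationarity (grad_x L = 0): Q x + c + A^T lambda = 0.
Primal feasibility: A x = b.

This gives the KKT block system:
  [ Q   A^T ] [ x     ]   [-c ]
  [ A    0  ] [ lambda ] = [ b ]

Solving the linear system:
  x*      = (-0.4898, -0.0204)
  lambda* = (-1.3061)
  f(x*)   = -1.8776

x* = (-0.4898, -0.0204), lambda* = (-1.3061)


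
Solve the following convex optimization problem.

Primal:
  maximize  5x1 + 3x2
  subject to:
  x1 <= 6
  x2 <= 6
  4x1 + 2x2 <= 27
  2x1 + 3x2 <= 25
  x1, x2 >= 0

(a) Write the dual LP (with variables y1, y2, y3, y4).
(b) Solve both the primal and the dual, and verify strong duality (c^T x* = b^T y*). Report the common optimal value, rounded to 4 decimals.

The standard primal-dual pair for 'max c^T x s.t. A x <= b, x >= 0' is:
  Dual:  min b^T y  s.t.  A^T y >= c,  y >= 0.

So the dual LP is:
  minimize  6y1 + 6y2 + 27y3 + 25y4
  subject to:
    y1 + 4y3 + 2y4 >= 5
    y2 + 2y3 + 3y4 >= 3
    y1, y2, y3, y4 >= 0

Solving the primal: x* = (3.875, 5.75).
  primal value c^T x* = 36.625.
Solving the dual: y* = (0, 0, 1.125, 0.25).
  dual value b^T y* = 36.625.
Strong duality: c^T x* = b^T y*. Confirmed.

36.625


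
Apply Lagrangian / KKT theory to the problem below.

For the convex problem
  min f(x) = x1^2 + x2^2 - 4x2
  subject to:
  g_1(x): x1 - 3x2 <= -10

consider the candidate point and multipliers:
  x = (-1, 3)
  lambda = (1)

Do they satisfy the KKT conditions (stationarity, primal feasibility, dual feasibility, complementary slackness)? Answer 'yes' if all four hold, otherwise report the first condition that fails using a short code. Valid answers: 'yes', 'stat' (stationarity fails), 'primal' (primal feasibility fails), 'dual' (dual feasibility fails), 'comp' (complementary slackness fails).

Gradient of f: grad f(x) = Q x + c = (-2, 2)
Constraint values g_i(x) = a_i^T x - b_i:
  g_1((-1, 3)) = 0
Stationarity residual: grad f(x) + sum_i lambda_i a_i = (-1, -1)
  -> stationarity FAILS
Primal feasibility (all g_i <= 0): OK
Dual feasibility (all lambda_i >= 0): OK
Complementary slackness (lambda_i * g_i(x) = 0 for all i): OK

Verdict: the first failing condition is stationarity -> stat.

stat


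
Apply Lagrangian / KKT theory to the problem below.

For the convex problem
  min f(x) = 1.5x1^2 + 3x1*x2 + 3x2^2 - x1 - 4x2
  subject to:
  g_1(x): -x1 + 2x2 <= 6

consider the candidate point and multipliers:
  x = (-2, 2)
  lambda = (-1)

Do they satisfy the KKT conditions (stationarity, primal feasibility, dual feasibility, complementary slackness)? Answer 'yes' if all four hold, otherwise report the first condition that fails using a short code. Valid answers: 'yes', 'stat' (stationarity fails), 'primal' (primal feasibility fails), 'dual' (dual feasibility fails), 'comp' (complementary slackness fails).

Gradient of f: grad f(x) = Q x + c = (-1, 2)
Constraint values g_i(x) = a_i^T x - b_i:
  g_1((-2, 2)) = 0
Stationarity residual: grad f(x) + sum_i lambda_i a_i = (0, 0)
  -> stationarity OK
Primal feasibility (all g_i <= 0): OK
Dual feasibility (all lambda_i >= 0): FAILS
Complementary slackness (lambda_i * g_i(x) = 0 for all i): OK

Verdict: the first failing condition is dual_feasibility -> dual.

dual


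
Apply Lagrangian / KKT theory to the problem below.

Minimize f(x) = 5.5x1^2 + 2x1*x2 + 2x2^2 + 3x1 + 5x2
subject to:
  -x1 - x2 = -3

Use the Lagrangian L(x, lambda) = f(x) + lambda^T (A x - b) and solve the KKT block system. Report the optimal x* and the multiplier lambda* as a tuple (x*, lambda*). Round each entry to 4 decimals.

Form the Lagrangian:
  L(x, lambda) = (1/2) x^T Q x + c^T x + lambda^T (A x - b)
Stationarity (grad_x L = 0): Q x + c + A^T lambda = 0.
Primal feasibility: A x = b.

This gives the KKT block system:
  [ Q   A^T ] [ x     ]   [-c ]
  [ A    0  ] [ lambda ] = [ b ]

Solving the linear system:
  x*      = (0.7273, 2.2727)
  lambda* = (15.5455)
  f(x*)   = 30.0909

x* = (0.7273, 2.2727), lambda* = (15.5455)


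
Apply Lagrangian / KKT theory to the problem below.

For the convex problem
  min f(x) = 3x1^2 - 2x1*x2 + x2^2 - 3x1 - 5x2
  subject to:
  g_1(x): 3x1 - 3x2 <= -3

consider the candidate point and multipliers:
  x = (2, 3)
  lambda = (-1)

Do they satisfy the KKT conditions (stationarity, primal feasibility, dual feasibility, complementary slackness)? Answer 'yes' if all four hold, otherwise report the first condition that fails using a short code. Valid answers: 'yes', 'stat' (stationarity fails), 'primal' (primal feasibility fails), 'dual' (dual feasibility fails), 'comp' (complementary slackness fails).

Gradient of f: grad f(x) = Q x + c = (3, -3)
Constraint values g_i(x) = a_i^T x - b_i:
  g_1((2, 3)) = 0
Stationarity residual: grad f(x) + sum_i lambda_i a_i = (0, 0)
  -> stationarity OK
Primal feasibility (all g_i <= 0): OK
Dual feasibility (all lambda_i >= 0): FAILS
Complementary slackness (lambda_i * g_i(x) = 0 for all i): OK

Verdict: the first failing condition is dual_feasibility -> dual.

dual


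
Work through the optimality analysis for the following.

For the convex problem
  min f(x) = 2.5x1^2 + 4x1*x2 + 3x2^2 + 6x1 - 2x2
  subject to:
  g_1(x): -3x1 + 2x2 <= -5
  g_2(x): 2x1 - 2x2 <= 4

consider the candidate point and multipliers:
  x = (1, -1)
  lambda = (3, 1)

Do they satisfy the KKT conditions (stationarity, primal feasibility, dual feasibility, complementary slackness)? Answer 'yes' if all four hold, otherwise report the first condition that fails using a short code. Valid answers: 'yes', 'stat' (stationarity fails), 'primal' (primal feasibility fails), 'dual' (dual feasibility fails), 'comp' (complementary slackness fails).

Gradient of f: grad f(x) = Q x + c = (7, -4)
Constraint values g_i(x) = a_i^T x - b_i:
  g_1((1, -1)) = 0
  g_2((1, -1)) = 0
Stationarity residual: grad f(x) + sum_i lambda_i a_i = (0, 0)
  -> stationarity OK
Primal feasibility (all g_i <= 0): OK
Dual feasibility (all lambda_i >= 0): OK
Complementary slackness (lambda_i * g_i(x) = 0 for all i): OK

Verdict: yes, KKT holds.

yes


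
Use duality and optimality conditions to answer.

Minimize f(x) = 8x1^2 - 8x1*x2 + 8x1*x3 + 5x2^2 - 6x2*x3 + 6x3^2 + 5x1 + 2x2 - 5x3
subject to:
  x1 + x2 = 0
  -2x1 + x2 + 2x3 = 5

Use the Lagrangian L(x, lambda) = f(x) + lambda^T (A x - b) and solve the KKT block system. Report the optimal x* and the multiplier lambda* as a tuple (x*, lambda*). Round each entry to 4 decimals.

Form the Lagrangian:
  L(x, lambda) = (1/2) x^T Q x + c^T x + lambda^T (A x - b)
Stationarity (grad_x L = 0): Q x + c + A^T lambda = 0.
Primal feasibility: A x = b.

This gives the KKT block system:
  [ Q   A^T ] [ x     ]   [-c ]
  [ A    0  ] [ lambda ] = [ b ]

Solving the linear system:
  x*      = (-0.6802, 0.6802, 1.4797)
  lambda* = (-3.7477, -1.6171)
  f(x*)   = -0.6768

x* = (-0.6802, 0.6802, 1.4797), lambda* = (-3.7477, -1.6171)


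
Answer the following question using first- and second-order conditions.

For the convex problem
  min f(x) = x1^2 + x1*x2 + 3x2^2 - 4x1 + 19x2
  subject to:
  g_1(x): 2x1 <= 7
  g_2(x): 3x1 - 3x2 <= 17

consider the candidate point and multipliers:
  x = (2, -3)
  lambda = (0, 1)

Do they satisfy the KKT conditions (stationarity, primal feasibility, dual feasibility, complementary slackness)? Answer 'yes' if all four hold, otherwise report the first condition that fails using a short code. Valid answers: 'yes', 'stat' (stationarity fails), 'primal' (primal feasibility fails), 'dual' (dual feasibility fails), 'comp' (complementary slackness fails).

Gradient of f: grad f(x) = Q x + c = (-3, 3)
Constraint values g_i(x) = a_i^T x - b_i:
  g_1((2, -3)) = -3
  g_2((2, -3)) = -2
Stationarity residual: grad f(x) + sum_i lambda_i a_i = (0, 0)
  -> stationarity OK
Primal feasibility (all g_i <= 0): OK
Dual feasibility (all lambda_i >= 0): OK
Complementary slackness (lambda_i * g_i(x) = 0 for all i): FAILS

Verdict: the first failing condition is complementary_slackness -> comp.

comp


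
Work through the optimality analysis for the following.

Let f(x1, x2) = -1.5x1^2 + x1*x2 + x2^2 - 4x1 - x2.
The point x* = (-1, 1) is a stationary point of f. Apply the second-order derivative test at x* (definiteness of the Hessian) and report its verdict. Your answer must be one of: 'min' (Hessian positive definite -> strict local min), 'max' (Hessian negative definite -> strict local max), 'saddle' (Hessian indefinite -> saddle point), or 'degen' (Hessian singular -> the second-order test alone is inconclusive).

Compute the Hessian H = grad^2 f:
  H = [[-3, 1], [1, 2]]
Verify stationarity: grad f(x*) = H x* + g = (0, 0).
Eigenvalues of H: -3.1926, 2.1926.
Eigenvalues have mixed signs, so H is indefinite -> x* is a saddle point.

saddle


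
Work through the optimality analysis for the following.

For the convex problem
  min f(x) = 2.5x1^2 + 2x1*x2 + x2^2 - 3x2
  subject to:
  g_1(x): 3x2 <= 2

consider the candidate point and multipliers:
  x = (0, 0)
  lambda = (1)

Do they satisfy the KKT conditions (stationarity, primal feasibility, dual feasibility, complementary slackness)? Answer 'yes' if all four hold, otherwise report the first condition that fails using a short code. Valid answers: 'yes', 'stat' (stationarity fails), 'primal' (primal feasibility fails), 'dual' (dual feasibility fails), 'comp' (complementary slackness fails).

Gradient of f: grad f(x) = Q x + c = (0, -3)
Constraint values g_i(x) = a_i^T x - b_i:
  g_1((0, 0)) = -2
Stationarity residual: grad f(x) + sum_i lambda_i a_i = (0, 0)
  -> stationarity OK
Primal feasibility (all g_i <= 0): OK
Dual feasibility (all lambda_i >= 0): OK
Complementary slackness (lambda_i * g_i(x) = 0 for all i): FAILS

Verdict: the first failing condition is complementary_slackness -> comp.

comp


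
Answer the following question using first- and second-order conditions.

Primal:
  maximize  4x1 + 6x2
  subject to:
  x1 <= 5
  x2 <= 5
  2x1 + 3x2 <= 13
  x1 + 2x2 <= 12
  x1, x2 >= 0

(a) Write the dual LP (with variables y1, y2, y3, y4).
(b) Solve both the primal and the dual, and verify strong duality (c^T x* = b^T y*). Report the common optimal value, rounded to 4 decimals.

The standard primal-dual pair for 'max c^T x s.t. A x <= b, x >= 0' is:
  Dual:  min b^T y  s.t.  A^T y >= c,  y >= 0.

So the dual LP is:
  minimize  5y1 + 5y2 + 13y3 + 12y4
  subject to:
    y1 + 2y3 + y4 >= 4
    y2 + 3y3 + 2y4 >= 6
    y1, y2, y3, y4 >= 0

Solving the primal: x* = (5, 1).
  primal value c^T x* = 26.
Solving the dual: y* = (0, 0, 2, 0).
  dual value b^T y* = 26.
Strong duality: c^T x* = b^T y*. Confirmed.

26


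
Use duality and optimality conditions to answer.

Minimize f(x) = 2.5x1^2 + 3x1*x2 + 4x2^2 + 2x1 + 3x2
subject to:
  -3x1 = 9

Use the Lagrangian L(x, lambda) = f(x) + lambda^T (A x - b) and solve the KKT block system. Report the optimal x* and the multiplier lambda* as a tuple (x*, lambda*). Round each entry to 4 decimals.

Form the Lagrangian:
  L(x, lambda) = (1/2) x^T Q x + c^T x + lambda^T (A x - b)
Stationarity (grad_x L = 0): Q x + c + A^T lambda = 0.
Primal feasibility: A x = b.

This gives the KKT block system:
  [ Q   A^T ] [ x     ]   [-c ]
  [ A    0  ] [ lambda ] = [ b ]

Solving the linear system:
  x*      = (-3, 0.75)
  lambda* = (-3.5833)
  f(x*)   = 14.25

x* = (-3, 0.75), lambda* = (-3.5833)


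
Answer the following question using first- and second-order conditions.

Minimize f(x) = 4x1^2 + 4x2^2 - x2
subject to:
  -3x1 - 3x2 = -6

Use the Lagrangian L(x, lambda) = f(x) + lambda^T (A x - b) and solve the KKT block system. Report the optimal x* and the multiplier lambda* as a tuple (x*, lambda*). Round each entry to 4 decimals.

Form the Lagrangian:
  L(x, lambda) = (1/2) x^T Q x + c^T x + lambda^T (A x - b)
Stationarity (grad_x L = 0): Q x + c + A^T lambda = 0.
Primal feasibility: A x = b.

This gives the KKT block system:
  [ Q   A^T ] [ x     ]   [-c ]
  [ A    0  ] [ lambda ] = [ b ]

Solving the linear system:
  x*      = (0.9375, 1.0625)
  lambda* = (2.5)
  f(x*)   = 6.9688

x* = (0.9375, 1.0625), lambda* = (2.5)


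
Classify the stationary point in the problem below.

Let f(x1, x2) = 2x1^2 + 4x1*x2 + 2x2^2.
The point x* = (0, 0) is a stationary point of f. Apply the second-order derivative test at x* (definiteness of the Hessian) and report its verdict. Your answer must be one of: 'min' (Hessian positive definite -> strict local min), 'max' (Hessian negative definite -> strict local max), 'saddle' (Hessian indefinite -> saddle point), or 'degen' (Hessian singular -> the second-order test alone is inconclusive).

Compute the Hessian H = grad^2 f:
  H = [[4, 4], [4, 4]]
Verify stationarity: grad f(x*) = H x* + g = (0, 0).
Eigenvalues of H: 0, 8.
H has a zero eigenvalue (singular; positive semidefinite but not definite), so H is neither positive definite, negative definite, nor indefinite. The second-order test alone is inconclusive -> degen.
(Indeed, f is constant along the null direction of H through x*, so x* is not a strict local extremum.)

degen


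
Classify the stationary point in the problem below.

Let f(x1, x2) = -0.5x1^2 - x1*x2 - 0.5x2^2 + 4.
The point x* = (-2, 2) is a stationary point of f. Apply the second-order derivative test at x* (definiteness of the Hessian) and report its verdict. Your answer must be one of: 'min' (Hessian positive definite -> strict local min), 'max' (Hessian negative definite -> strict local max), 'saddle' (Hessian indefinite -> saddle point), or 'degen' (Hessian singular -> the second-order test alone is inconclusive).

Compute the Hessian H = grad^2 f:
  H = [[-1, -1], [-1, -1]]
Verify stationarity: grad f(x*) = H x* + g = (0, 0).
Eigenvalues of H: -2, 0.
H has a zero eigenvalue (singular; negative semidefinite but not definite), so H is neither positive definite, negative definite, nor indefinite. The second-order test alone is inconclusive -> degen.
(Indeed, f is constant along the null direction of H through x*, so x* is not a strict local extremum.)

degen


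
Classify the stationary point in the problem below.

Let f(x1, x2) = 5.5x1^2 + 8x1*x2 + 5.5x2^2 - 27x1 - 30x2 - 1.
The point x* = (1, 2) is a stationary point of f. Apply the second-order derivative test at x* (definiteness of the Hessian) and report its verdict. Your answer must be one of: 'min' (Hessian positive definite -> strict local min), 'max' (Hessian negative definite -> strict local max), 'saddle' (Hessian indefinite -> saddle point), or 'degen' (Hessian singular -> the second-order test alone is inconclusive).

Compute the Hessian H = grad^2 f:
  H = [[11, 8], [8, 11]]
Verify stationarity: grad f(x*) = H x* + g = (0, 0).
Eigenvalues of H: 3, 19.
Both eigenvalues > 0, so H is positive definite -> x* is a strict local min.

min


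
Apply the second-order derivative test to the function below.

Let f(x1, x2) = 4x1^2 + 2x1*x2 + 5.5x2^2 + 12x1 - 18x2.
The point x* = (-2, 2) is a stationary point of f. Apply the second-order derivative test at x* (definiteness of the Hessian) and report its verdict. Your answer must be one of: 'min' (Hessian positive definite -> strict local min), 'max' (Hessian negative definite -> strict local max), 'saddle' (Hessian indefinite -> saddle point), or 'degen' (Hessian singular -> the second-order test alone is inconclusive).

Compute the Hessian H = grad^2 f:
  H = [[8, 2], [2, 11]]
Verify stationarity: grad f(x*) = H x* + g = (0, 0).
Eigenvalues of H: 7, 12.
Both eigenvalues > 0, so H is positive definite -> x* is a strict local min.

min


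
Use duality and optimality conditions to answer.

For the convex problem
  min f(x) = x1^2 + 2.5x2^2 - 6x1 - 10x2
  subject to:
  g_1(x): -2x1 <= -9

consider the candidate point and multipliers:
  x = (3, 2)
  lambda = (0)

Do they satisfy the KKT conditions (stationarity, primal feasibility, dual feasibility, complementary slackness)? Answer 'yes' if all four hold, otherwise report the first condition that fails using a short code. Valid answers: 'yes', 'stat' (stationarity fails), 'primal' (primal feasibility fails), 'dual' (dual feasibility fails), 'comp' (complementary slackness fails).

Gradient of f: grad f(x) = Q x + c = (0, 0)
Constraint values g_i(x) = a_i^T x - b_i:
  g_1((3, 2)) = 3
Stationarity residual: grad f(x) + sum_i lambda_i a_i = (0, 0)
  -> stationarity OK
Primal feasibility (all g_i <= 0): FAILS
Dual feasibility (all lambda_i >= 0): OK
Complementary slackness (lambda_i * g_i(x) = 0 for all i): OK

Verdict: the first failing condition is primal_feasibility -> primal.

primal


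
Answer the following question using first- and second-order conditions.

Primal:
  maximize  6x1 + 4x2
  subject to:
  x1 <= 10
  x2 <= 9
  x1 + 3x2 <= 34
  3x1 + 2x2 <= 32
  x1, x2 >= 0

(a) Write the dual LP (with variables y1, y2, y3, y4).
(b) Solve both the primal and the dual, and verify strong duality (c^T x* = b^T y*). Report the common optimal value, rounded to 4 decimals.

The standard primal-dual pair for 'max c^T x s.t. A x <= b, x >= 0' is:
  Dual:  min b^T y  s.t.  A^T y >= c,  y >= 0.

So the dual LP is:
  minimize  10y1 + 9y2 + 34y3 + 32y4
  subject to:
    y1 + y3 + 3y4 >= 6
    y2 + 3y3 + 2y4 >= 4
    y1, y2, y3, y4 >= 0

Solving the primal: x* = (10, 1).
  primal value c^T x* = 64.
Solving the dual: y* = (0, 0, 0, 2).
  dual value b^T y* = 64.
Strong duality: c^T x* = b^T y*. Confirmed.

64


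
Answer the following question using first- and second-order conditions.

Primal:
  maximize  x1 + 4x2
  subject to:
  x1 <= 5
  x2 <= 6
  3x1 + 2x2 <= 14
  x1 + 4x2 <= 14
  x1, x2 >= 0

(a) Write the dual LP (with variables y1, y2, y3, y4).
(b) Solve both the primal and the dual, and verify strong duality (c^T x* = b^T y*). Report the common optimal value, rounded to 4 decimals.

The standard primal-dual pair for 'max c^T x s.t. A x <= b, x >= 0' is:
  Dual:  min b^T y  s.t.  A^T y >= c,  y >= 0.

So the dual LP is:
  minimize  5y1 + 6y2 + 14y3 + 14y4
  subject to:
    y1 + 3y3 + y4 >= 1
    y2 + 2y3 + 4y4 >= 4
    y1, y2, y3, y4 >= 0

Solving the primal: x* = (2.8, 2.8).
  primal value c^T x* = 14.
Solving the dual: y* = (0, 0, 0, 1).
  dual value b^T y* = 14.
Strong duality: c^T x* = b^T y*. Confirmed.

14


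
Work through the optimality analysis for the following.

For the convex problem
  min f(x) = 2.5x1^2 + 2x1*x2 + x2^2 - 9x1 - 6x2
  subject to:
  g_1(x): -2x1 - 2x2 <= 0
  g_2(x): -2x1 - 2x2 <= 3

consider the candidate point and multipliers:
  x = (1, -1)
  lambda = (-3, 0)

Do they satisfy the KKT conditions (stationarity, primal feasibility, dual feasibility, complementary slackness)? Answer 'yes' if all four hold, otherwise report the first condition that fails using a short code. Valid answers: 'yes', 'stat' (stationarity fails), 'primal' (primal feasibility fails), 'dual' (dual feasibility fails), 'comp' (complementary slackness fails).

Gradient of f: grad f(x) = Q x + c = (-6, -6)
Constraint values g_i(x) = a_i^T x - b_i:
  g_1((1, -1)) = 0
  g_2((1, -1)) = -3
Stationarity residual: grad f(x) + sum_i lambda_i a_i = (0, 0)
  -> stationarity OK
Primal feasibility (all g_i <= 0): OK
Dual feasibility (all lambda_i >= 0): FAILS
Complementary slackness (lambda_i * g_i(x) = 0 for all i): OK

Verdict: the first failing condition is dual_feasibility -> dual.

dual


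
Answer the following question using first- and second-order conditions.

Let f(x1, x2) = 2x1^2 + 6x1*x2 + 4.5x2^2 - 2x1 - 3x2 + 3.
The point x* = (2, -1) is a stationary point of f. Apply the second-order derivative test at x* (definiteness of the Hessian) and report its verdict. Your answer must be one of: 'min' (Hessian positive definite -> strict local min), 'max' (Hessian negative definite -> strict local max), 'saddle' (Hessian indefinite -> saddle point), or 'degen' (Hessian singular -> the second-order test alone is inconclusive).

Compute the Hessian H = grad^2 f:
  H = [[4, 6], [6, 9]]
Verify stationarity: grad f(x*) = H x* + g = (0, 0).
Eigenvalues of H: 0, 13.
H has a zero eigenvalue (singular; positive semidefinite but not definite), so H is neither positive definite, negative definite, nor indefinite. The second-order test alone is inconclusive -> degen.
(Indeed, f is constant along the null direction of H through x*, so x* is not a strict local extremum.)

degen


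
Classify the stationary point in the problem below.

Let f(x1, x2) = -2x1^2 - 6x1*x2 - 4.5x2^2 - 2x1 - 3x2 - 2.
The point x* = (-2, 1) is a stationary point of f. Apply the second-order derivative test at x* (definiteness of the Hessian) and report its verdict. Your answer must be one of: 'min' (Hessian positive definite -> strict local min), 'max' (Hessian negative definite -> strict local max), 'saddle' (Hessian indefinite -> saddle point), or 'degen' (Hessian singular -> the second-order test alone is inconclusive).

Compute the Hessian H = grad^2 f:
  H = [[-4, -6], [-6, -9]]
Verify stationarity: grad f(x*) = H x* + g = (0, 0).
Eigenvalues of H: -13, 0.
H has a zero eigenvalue (singular; negative semidefinite but not definite), so H is neither positive definite, negative definite, nor indefinite. The second-order test alone is inconclusive -> degen.
(Indeed, f is constant along the null direction of H through x*, so x* is not a strict local extremum.)

degen


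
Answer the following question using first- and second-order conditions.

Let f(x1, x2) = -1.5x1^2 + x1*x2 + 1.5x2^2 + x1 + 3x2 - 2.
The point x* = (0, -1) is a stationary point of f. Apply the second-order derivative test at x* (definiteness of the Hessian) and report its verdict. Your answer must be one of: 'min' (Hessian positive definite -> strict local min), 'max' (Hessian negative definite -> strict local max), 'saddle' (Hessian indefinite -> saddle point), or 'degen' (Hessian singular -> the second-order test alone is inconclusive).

Compute the Hessian H = grad^2 f:
  H = [[-3, 1], [1, 3]]
Verify stationarity: grad f(x*) = H x* + g = (0, 0).
Eigenvalues of H: -3.1623, 3.1623.
Eigenvalues have mixed signs, so H is indefinite -> x* is a saddle point.

saddle


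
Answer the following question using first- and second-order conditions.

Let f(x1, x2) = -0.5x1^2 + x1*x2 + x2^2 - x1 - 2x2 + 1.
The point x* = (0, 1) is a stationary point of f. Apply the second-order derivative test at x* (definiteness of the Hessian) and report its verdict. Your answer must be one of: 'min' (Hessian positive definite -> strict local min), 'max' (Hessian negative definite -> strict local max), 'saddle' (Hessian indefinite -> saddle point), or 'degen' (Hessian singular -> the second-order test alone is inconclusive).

Compute the Hessian H = grad^2 f:
  H = [[-1, 1], [1, 2]]
Verify stationarity: grad f(x*) = H x* + g = (0, 0).
Eigenvalues of H: -1.3028, 2.3028.
Eigenvalues have mixed signs, so H is indefinite -> x* is a saddle point.

saddle


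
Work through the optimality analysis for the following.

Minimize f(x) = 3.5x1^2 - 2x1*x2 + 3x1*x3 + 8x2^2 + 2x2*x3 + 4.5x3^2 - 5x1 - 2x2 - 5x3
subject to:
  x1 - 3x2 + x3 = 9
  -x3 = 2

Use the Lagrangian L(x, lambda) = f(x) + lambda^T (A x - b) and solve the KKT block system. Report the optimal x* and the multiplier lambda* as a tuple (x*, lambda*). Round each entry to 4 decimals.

Form the Lagrangian:
  L(x, lambda) = (1/2) x^T Q x + c^T x + lambda^T (A x - b)
Stationarity (grad_x L = 0): Q x + c + A^T lambda = 0.
Primal feasibility: A x = b.

This gives the KKT block system:
  [ Q   A^T ] [ x     ]   [-c ]
  [ A    0  ] [ lambda ] = [ b ]

Solving the linear system:
  x*      = (3.3881, -2.5373, -2)
  lambda* = (-17.791, -35.7015)
  f(x*)   = 114.8284

x* = (3.3881, -2.5373, -2), lambda* = (-17.791, -35.7015)


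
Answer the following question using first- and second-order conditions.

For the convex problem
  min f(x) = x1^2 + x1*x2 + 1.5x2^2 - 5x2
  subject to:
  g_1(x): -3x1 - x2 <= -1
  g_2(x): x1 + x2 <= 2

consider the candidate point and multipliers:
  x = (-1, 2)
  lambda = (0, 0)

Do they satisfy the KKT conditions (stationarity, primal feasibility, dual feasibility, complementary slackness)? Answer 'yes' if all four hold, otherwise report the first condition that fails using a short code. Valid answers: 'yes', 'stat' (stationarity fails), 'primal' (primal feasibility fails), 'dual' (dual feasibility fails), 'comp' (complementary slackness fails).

Gradient of f: grad f(x) = Q x + c = (0, 0)
Constraint values g_i(x) = a_i^T x - b_i:
  g_1((-1, 2)) = 2
  g_2((-1, 2)) = -1
Stationarity residual: grad f(x) + sum_i lambda_i a_i = (0, 0)
  -> stationarity OK
Primal feasibility (all g_i <= 0): FAILS
Dual feasibility (all lambda_i >= 0): OK
Complementary slackness (lambda_i * g_i(x) = 0 for all i): OK

Verdict: the first failing condition is primal_feasibility -> primal.

primal


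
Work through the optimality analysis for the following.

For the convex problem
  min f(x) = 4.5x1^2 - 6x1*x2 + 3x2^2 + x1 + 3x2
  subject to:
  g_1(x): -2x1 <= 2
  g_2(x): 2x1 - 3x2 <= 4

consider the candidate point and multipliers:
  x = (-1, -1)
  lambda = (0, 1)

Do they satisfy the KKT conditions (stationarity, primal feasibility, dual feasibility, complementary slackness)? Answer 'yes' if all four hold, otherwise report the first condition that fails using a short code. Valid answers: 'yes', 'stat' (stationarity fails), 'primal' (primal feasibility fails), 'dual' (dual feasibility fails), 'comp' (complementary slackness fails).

Gradient of f: grad f(x) = Q x + c = (-2, 3)
Constraint values g_i(x) = a_i^T x - b_i:
  g_1((-1, -1)) = 0
  g_2((-1, -1)) = -3
Stationarity residual: grad f(x) + sum_i lambda_i a_i = (0, 0)
  -> stationarity OK
Primal feasibility (all g_i <= 0): OK
Dual feasibility (all lambda_i >= 0): OK
Complementary slackness (lambda_i * g_i(x) = 0 for all i): FAILS

Verdict: the first failing condition is complementary_slackness -> comp.

comp


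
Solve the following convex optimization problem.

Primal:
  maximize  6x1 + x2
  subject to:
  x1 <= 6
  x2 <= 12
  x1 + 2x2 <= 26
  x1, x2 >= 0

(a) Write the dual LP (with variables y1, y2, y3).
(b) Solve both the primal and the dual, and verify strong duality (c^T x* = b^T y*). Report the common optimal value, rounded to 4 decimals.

The standard primal-dual pair for 'max c^T x s.t. A x <= b, x >= 0' is:
  Dual:  min b^T y  s.t.  A^T y >= c,  y >= 0.

So the dual LP is:
  minimize  6y1 + 12y2 + 26y3
  subject to:
    y1 + y3 >= 6
    y2 + 2y3 >= 1
    y1, y2, y3 >= 0

Solving the primal: x* = (6, 10).
  primal value c^T x* = 46.
Solving the dual: y* = (5.5, 0, 0.5).
  dual value b^T y* = 46.
Strong duality: c^T x* = b^T y*. Confirmed.

46


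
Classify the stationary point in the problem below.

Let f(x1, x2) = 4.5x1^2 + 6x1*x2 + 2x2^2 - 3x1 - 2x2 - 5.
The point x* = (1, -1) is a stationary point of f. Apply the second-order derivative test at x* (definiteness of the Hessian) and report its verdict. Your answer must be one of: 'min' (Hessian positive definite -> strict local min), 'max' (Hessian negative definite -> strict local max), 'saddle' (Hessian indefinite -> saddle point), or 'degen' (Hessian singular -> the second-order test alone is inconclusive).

Compute the Hessian H = grad^2 f:
  H = [[9, 6], [6, 4]]
Verify stationarity: grad f(x*) = H x* + g = (0, 0).
Eigenvalues of H: 0, 13.
H has a zero eigenvalue (singular; positive semidefinite but not definite), so H is neither positive definite, negative definite, nor indefinite. The second-order test alone is inconclusive -> degen.
(Indeed, f is constant along the null direction of H through x*, so x* is not a strict local extremum.)

degen


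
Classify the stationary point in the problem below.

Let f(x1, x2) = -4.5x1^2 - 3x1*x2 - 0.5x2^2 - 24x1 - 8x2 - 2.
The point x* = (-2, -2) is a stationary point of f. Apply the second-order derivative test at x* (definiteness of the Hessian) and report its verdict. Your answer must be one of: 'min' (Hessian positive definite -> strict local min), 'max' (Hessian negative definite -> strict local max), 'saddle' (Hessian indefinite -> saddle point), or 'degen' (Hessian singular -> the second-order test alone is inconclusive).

Compute the Hessian H = grad^2 f:
  H = [[-9, -3], [-3, -1]]
Verify stationarity: grad f(x*) = H x* + g = (0, 0).
Eigenvalues of H: -10, 0.
H has a zero eigenvalue (singular; negative semidefinite but not definite), so H is neither positive definite, negative definite, nor indefinite. The second-order test alone is inconclusive -> degen.
(Indeed, f is constant along the null direction of H through x*, so x* is not a strict local extremum.)

degen


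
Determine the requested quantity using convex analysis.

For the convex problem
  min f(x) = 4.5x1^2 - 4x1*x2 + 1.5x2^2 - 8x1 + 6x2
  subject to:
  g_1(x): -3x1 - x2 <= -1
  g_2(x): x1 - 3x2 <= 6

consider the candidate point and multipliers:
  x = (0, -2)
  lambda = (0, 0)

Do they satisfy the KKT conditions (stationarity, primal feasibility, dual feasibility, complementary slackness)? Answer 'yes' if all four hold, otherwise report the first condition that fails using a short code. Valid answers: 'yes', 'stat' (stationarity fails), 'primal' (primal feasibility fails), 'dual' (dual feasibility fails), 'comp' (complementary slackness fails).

Gradient of f: grad f(x) = Q x + c = (0, 0)
Constraint values g_i(x) = a_i^T x - b_i:
  g_1((0, -2)) = 3
  g_2((0, -2)) = 0
Stationarity residual: grad f(x) + sum_i lambda_i a_i = (0, 0)
  -> stationarity OK
Primal feasibility (all g_i <= 0): FAILS
Dual feasibility (all lambda_i >= 0): OK
Complementary slackness (lambda_i * g_i(x) = 0 for all i): OK

Verdict: the first failing condition is primal_feasibility -> primal.

primal


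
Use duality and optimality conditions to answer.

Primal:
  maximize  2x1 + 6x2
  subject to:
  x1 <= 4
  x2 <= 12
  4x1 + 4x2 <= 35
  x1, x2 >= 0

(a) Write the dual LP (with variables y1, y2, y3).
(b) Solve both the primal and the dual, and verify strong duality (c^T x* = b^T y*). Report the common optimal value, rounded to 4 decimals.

The standard primal-dual pair for 'max c^T x s.t. A x <= b, x >= 0' is:
  Dual:  min b^T y  s.t.  A^T y >= c,  y >= 0.

So the dual LP is:
  minimize  4y1 + 12y2 + 35y3
  subject to:
    y1 + 4y3 >= 2
    y2 + 4y3 >= 6
    y1, y2, y3 >= 0

Solving the primal: x* = (0, 8.75).
  primal value c^T x* = 52.5.
Solving the dual: y* = (0, 0, 1.5).
  dual value b^T y* = 52.5.
Strong duality: c^T x* = b^T y*. Confirmed.

52.5


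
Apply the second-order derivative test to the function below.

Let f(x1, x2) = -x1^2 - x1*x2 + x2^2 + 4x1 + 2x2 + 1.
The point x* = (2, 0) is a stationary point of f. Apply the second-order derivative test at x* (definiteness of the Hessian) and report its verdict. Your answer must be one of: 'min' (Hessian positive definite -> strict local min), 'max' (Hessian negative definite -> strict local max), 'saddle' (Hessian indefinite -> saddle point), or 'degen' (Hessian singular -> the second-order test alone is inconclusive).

Compute the Hessian H = grad^2 f:
  H = [[-2, -1], [-1, 2]]
Verify stationarity: grad f(x*) = H x* + g = (0, 0).
Eigenvalues of H: -2.2361, 2.2361.
Eigenvalues have mixed signs, so H is indefinite -> x* is a saddle point.

saddle


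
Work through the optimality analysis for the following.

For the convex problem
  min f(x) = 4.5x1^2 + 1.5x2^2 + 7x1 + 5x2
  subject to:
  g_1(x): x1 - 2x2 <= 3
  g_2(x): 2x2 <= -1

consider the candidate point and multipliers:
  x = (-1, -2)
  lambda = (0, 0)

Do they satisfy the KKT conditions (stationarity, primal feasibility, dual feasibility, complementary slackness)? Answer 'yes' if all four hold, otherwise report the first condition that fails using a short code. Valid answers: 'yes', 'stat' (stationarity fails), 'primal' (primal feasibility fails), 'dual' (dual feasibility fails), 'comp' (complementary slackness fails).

Gradient of f: grad f(x) = Q x + c = (-2, -1)
Constraint values g_i(x) = a_i^T x - b_i:
  g_1((-1, -2)) = 0
  g_2((-1, -2)) = -3
Stationarity residual: grad f(x) + sum_i lambda_i a_i = (-2, -1)
  -> stationarity FAILS
Primal feasibility (all g_i <= 0): OK
Dual feasibility (all lambda_i >= 0): OK
Complementary slackness (lambda_i * g_i(x) = 0 for all i): OK

Verdict: the first failing condition is stationarity -> stat.

stat


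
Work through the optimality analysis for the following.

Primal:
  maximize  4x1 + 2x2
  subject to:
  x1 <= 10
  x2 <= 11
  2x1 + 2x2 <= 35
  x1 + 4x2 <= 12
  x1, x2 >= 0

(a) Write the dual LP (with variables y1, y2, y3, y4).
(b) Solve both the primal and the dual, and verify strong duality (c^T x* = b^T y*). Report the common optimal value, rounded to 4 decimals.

The standard primal-dual pair for 'max c^T x s.t. A x <= b, x >= 0' is:
  Dual:  min b^T y  s.t.  A^T y >= c,  y >= 0.

So the dual LP is:
  minimize  10y1 + 11y2 + 35y3 + 12y4
  subject to:
    y1 + 2y3 + y4 >= 4
    y2 + 2y3 + 4y4 >= 2
    y1, y2, y3, y4 >= 0

Solving the primal: x* = (10, 0.5).
  primal value c^T x* = 41.
Solving the dual: y* = (3.5, 0, 0, 0.5).
  dual value b^T y* = 41.
Strong duality: c^T x* = b^T y*. Confirmed.

41


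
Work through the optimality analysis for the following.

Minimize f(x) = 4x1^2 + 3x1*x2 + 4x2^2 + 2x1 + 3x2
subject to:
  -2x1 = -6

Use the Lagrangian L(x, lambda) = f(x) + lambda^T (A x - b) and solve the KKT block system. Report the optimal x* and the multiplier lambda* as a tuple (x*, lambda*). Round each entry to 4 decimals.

Form the Lagrangian:
  L(x, lambda) = (1/2) x^T Q x + c^T x + lambda^T (A x - b)
Stationarity (grad_x L = 0): Q x + c + A^T lambda = 0.
Primal feasibility: A x = b.

This gives the KKT block system:
  [ Q   A^T ] [ x     ]   [-c ]
  [ A    0  ] [ lambda ] = [ b ]

Solving the linear system:
  x*      = (3, -1.5)
  lambda* = (10.75)
  f(x*)   = 33

x* = (3, -1.5), lambda* = (10.75)


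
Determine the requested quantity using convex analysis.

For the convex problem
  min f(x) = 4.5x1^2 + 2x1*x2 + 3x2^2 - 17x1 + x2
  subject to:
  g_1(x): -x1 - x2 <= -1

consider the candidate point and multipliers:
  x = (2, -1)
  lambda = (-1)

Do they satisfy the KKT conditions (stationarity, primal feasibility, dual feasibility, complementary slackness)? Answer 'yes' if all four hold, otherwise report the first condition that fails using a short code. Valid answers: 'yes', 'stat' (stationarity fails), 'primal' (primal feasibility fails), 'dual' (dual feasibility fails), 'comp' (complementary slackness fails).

Gradient of f: grad f(x) = Q x + c = (-1, -1)
Constraint values g_i(x) = a_i^T x - b_i:
  g_1((2, -1)) = 0
Stationarity residual: grad f(x) + sum_i lambda_i a_i = (0, 0)
  -> stationarity OK
Primal feasibility (all g_i <= 0): OK
Dual feasibility (all lambda_i >= 0): FAILS
Complementary slackness (lambda_i * g_i(x) = 0 for all i): OK

Verdict: the first failing condition is dual_feasibility -> dual.

dual


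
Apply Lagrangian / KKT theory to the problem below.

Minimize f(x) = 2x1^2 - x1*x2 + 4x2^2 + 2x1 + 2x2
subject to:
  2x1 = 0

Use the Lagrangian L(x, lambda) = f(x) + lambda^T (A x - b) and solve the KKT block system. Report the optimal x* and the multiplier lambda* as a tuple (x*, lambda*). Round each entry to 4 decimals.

Form the Lagrangian:
  L(x, lambda) = (1/2) x^T Q x + c^T x + lambda^T (A x - b)
Stationarity (grad_x L = 0): Q x + c + A^T lambda = 0.
Primal feasibility: A x = b.

This gives the KKT block system:
  [ Q   A^T ] [ x     ]   [-c ]
  [ A    0  ] [ lambda ] = [ b ]

Solving the linear system:
  x*      = (0, -0.25)
  lambda* = (-1.125)
  f(x*)   = -0.25

x* = (0, -0.25), lambda* = (-1.125)


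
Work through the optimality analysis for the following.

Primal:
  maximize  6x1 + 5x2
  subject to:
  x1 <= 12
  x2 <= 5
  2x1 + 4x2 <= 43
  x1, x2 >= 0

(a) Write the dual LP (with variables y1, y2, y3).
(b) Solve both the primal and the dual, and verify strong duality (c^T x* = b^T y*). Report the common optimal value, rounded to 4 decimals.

The standard primal-dual pair for 'max c^T x s.t. A x <= b, x >= 0' is:
  Dual:  min b^T y  s.t.  A^T y >= c,  y >= 0.

So the dual LP is:
  minimize  12y1 + 5y2 + 43y3
  subject to:
    y1 + 2y3 >= 6
    y2 + 4y3 >= 5
    y1, y2, y3 >= 0

Solving the primal: x* = (12, 4.75).
  primal value c^T x* = 95.75.
Solving the dual: y* = (3.5, 0, 1.25).
  dual value b^T y* = 95.75.
Strong duality: c^T x* = b^T y*. Confirmed.

95.75


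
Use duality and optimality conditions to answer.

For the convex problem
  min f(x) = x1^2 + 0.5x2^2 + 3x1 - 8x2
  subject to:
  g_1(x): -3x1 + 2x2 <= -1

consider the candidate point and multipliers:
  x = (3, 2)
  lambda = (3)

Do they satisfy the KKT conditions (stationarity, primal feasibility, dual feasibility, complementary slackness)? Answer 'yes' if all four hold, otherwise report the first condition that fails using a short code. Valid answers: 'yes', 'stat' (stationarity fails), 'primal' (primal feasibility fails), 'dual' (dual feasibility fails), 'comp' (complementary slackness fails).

Gradient of f: grad f(x) = Q x + c = (9, -6)
Constraint values g_i(x) = a_i^T x - b_i:
  g_1((3, 2)) = -4
Stationarity residual: grad f(x) + sum_i lambda_i a_i = (0, 0)
  -> stationarity OK
Primal feasibility (all g_i <= 0): OK
Dual feasibility (all lambda_i >= 0): OK
Complementary slackness (lambda_i * g_i(x) = 0 for all i): FAILS

Verdict: the first failing condition is complementary_slackness -> comp.

comp


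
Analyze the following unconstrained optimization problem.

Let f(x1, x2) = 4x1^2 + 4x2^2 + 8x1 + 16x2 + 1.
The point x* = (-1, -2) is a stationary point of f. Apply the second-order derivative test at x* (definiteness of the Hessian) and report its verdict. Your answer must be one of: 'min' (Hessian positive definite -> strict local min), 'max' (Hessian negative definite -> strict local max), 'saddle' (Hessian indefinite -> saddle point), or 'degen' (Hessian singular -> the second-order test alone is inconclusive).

Compute the Hessian H = grad^2 f:
  H = [[8, 0], [0, 8]]
Verify stationarity: grad f(x*) = H x* + g = (0, 0).
Eigenvalues of H: 8, 8.
Both eigenvalues > 0, so H is positive definite -> x* is a strict local min.

min


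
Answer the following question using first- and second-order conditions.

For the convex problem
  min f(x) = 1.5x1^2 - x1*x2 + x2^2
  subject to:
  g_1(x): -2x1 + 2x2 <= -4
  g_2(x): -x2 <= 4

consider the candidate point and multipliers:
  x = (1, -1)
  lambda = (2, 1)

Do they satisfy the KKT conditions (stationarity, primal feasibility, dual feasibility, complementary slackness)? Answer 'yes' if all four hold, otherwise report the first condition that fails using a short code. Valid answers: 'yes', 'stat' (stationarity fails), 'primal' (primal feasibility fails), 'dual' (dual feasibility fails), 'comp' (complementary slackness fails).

Gradient of f: grad f(x) = Q x + c = (4, -3)
Constraint values g_i(x) = a_i^T x - b_i:
  g_1((1, -1)) = 0
  g_2((1, -1)) = -3
Stationarity residual: grad f(x) + sum_i lambda_i a_i = (0, 0)
  -> stationarity OK
Primal feasibility (all g_i <= 0): OK
Dual feasibility (all lambda_i >= 0): OK
Complementary slackness (lambda_i * g_i(x) = 0 for all i): FAILS

Verdict: the first failing condition is complementary_slackness -> comp.

comp
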